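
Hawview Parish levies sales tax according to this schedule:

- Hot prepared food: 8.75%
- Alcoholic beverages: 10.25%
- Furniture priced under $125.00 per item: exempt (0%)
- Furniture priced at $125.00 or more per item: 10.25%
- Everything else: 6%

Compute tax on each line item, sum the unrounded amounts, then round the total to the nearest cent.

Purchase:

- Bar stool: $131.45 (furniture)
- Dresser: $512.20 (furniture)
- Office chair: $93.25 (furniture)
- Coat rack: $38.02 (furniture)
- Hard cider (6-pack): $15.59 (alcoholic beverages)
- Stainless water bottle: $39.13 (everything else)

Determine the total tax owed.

$69.92

Bar stool $131.45: furniture, $125.00 or more → 10.25% → $13.473625
Dresser $512.20: furniture, $125.00 or more → 10.25% → $52.5005
Office chair $93.25: furniture, under $125.00 → 0% → $0.00
Coat rack $38.02: furniture, under $125.00 → 0% → $0.00
Hard cider (6-pack) $15.59: alcoholic beverages → 10.25% → $1.597975
Stainless water bottle $39.13: everything else → 6% → $2.3478
Unrounded tax sum = $69.9199 → $69.92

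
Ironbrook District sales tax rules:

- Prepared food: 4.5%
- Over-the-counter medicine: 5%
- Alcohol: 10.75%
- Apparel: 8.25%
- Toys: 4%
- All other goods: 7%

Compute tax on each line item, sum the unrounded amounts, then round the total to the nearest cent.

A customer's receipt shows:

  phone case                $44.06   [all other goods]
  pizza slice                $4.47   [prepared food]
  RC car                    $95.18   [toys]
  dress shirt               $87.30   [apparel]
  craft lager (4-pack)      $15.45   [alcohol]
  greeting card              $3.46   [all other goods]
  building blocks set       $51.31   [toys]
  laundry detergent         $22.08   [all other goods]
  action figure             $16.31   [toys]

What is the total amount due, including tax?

Phone case $44.06: all other goods → 7% → $3.0842
Pizza slice $4.47: prepared food → 4.5% → $0.20115
RC car $95.18: toys → 4% → $3.8072
Dress shirt $87.30: apparel → 8.25% → $7.20225
Craft lager (4-pack) $15.45: alcohol → 10.75% → $1.660875
Greeting card $3.46: all other goods → 7% → $0.2422
Building blocks set $51.31: toys → 4% → $2.0524
Laundry detergent $22.08: all other goods → 7% → $1.5456
Action figure $16.31: toys → 4% → $0.6524
Subtotal = $339.62; unrounded tax = $20.448275 → $20.45; total due = $360.07

$360.07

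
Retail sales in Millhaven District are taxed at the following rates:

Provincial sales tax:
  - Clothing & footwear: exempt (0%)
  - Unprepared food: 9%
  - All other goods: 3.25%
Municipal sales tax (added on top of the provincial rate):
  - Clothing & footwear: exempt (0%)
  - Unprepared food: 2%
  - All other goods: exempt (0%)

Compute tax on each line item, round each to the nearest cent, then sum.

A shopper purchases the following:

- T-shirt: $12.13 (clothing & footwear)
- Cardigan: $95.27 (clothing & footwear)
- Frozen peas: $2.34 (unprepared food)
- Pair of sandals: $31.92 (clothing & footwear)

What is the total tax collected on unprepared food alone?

Frozen peas $2.34: unprepared food → 9% + 2% municipal = 11% → $0.26
Tax on unprepared food = $0.26

$0.26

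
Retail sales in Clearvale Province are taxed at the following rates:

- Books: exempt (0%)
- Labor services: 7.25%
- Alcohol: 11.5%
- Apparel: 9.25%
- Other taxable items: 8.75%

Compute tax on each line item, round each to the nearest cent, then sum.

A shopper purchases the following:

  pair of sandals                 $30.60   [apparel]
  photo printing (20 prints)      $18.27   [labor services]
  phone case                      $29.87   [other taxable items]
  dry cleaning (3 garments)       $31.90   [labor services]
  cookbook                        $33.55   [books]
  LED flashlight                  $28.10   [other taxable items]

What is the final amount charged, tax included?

Pair of sandals $30.60: apparel → 9.25% → $2.83
Photo printing (20 prints) $18.27: labor services → 7.25% → $1.32
Phone case $29.87: other taxable items → 8.75% → $2.61
Dry cleaning (3 garments) $31.90: labor services → 7.25% → $2.31
Cookbook $33.55: books → 0% → $0.00
LED flashlight $28.10: other taxable items → 8.75% → $2.46
Subtotal = $172.29; tax = $11.53; total due = $183.82

$183.82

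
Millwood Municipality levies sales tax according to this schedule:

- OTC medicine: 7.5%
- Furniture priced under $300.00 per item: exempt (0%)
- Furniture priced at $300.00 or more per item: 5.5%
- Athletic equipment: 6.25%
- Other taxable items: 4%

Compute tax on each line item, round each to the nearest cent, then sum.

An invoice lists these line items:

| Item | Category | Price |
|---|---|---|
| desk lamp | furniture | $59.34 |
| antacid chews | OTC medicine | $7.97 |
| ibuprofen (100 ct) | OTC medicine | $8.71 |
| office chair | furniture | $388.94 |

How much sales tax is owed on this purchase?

Desk lamp $59.34: furniture, under $300.00 → 0% → $0.00
Antacid chews $7.97: OTC medicine → 7.5% → $0.60
Ibuprofen (100 ct) $8.71: OTC medicine → 7.5% → $0.65
Office chair $388.94: furniture, $300.00 or more → 5.5% → $21.39
Total tax = $0.60 + $0.65 + $21.39 = $22.64

$22.64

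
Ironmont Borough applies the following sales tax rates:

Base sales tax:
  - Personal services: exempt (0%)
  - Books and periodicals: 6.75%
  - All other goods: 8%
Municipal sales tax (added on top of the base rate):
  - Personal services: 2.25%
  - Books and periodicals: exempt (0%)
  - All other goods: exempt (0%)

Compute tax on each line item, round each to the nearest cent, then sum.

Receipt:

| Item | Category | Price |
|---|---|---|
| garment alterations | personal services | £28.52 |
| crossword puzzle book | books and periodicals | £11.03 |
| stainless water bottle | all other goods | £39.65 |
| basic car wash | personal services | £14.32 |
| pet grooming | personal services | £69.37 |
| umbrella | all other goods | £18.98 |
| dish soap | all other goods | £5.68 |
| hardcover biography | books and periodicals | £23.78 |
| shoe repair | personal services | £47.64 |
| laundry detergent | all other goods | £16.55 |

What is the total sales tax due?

Garment alterations £28.52: personal services → 0% + 2.25% municipal = 2.25% → £0.64
Crossword puzzle book £11.03: books and periodicals → 6.75% + 0% municipal = 6.75% → £0.74
Stainless water bottle £39.65: all other goods → 8% + 0% municipal = 8% → £3.17
Basic car wash £14.32: personal services → 0% + 2.25% municipal = 2.25% → £0.32
Pet grooming £69.37: personal services → 0% + 2.25% municipal = 2.25% → £1.56
Umbrella £18.98: all other goods → 8% + 0% municipal = 8% → £1.52
Dish soap £5.68: all other goods → 8% + 0% municipal = 8% → £0.45
Hardcover biography £23.78: books and periodicals → 6.75% + 0% municipal = 6.75% → £1.61
Shoe repair £47.64: personal services → 0% + 2.25% municipal = 2.25% → £1.07
Laundry detergent £16.55: all other goods → 8% + 0% municipal = 8% → £1.32
Total tax = £0.64 + £0.74 + £3.17 + £0.32 + £1.56 + £1.52 + £0.45 + £1.61 + £1.07 + £1.32 = £12.40

£12.40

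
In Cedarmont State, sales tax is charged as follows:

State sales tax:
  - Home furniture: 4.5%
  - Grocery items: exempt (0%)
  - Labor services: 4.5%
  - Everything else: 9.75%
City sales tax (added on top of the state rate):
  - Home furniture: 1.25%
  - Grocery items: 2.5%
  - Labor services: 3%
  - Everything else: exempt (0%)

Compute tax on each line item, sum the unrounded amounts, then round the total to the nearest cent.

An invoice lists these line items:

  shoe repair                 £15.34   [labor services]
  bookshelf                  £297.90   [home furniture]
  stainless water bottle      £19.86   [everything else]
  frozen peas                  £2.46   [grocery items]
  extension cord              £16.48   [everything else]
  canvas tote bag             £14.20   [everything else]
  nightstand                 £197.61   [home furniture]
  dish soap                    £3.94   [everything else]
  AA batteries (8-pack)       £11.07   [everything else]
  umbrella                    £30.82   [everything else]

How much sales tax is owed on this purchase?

Shoe repair £15.34: labor services → 4.5% + 3% city = 7.5% → £1.1505
Bookshelf £297.90: home furniture → 4.5% + 1.25% city = 5.75% → £17.12925
Stainless water bottle £19.86: everything else → 9.75% + 0% city = 9.75% → £1.93635
Frozen peas £2.46: grocery items → 0% + 2.5% city = 2.5% → £0.0615
Extension cord £16.48: everything else → 9.75% + 0% city = 9.75% → £1.6068
Canvas tote bag £14.20: everything else → 9.75% + 0% city = 9.75% → £1.3845
Nightstand £197.61: home furniture → 4.5% + 1.25% city = 5.75% → £11.362575
Dish soap £3.94: everything else → 9.75% + 0% city = 9.75% → £0.38415
AA batteries (8-pack) £11.07: everything else → 9.75% + 0% city = 9.75% → £1.079325
Umbrella £30.82: everything else → 9.75% + 0% city = 9.75% → £3.00495
Unrounded tax sum = £39.0999 → £39.10

£39.10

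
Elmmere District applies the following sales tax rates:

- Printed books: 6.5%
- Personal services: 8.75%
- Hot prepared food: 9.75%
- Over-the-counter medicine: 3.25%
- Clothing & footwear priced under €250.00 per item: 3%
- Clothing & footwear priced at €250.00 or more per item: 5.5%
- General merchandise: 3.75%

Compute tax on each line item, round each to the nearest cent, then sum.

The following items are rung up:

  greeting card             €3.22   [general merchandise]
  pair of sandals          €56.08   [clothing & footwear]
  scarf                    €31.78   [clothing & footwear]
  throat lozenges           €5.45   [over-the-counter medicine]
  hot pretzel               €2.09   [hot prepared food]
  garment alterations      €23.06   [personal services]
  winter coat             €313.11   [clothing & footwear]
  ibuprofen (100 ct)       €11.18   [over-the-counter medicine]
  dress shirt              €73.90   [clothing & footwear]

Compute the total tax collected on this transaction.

Greeting card €3.22: general merchandise → 3.75% → €0.12
Pair of sandals €56.08: clothing & footwear, under €250.00 → 3% → €1.68
Scarf €31.78: clothing & footwear, under €250.00 → 3% → €0.95
Throat lozenges €5.45: over-the-counter medicine → 3.25% → €0.18
Hot pretzel €2.09: hot prepared food → 9.75% → €0.20
Garment alterations €23.06: personal services → 8.75% → €2.02
Winter coat €313.11: clothing & footwear, €250.00 or more → 5.5% → €17.22
Ibuprofen (100 ct) €11.18: over-the-counter medicine → 3.25% → €0.36
Dress shirt €73.90: clothing & footwear, under €250.00 → 3% → €2.22
Total tax = €0.12 + €1.68 + €0.95 + €0.18 + €0.20 + €2.02 + €17.22 + €0.36 + €2.22 = €24.95

€24.95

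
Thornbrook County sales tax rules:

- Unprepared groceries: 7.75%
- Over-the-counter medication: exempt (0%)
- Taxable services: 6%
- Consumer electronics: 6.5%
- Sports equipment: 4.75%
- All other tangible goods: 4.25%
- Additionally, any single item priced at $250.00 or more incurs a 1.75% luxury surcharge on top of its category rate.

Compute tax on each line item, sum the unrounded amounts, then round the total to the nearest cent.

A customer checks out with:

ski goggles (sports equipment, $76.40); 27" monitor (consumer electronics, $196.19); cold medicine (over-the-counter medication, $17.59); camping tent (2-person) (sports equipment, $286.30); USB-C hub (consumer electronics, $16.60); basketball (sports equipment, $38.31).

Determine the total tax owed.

Ski goggles $76.40: sports equipment → 4.75% → $3.629
27" monitor $196.19: consumer electronics → 6.5% → $12.75235
Cold medicine $17.59: over-the-counter medication → 0% → $0.00
Camping tent (2-person) $286.30: sports equipment → 4.75% + 1.75% surcharge = 6.5% → $18.6095
USB-C hub $16.60: consumer electronics → 6.5% → $1.079
Basketball $38.31: sports equipment → 4.75% → $1.819725
Unrounded tax sum = $37.889575 → $37.89

$37.89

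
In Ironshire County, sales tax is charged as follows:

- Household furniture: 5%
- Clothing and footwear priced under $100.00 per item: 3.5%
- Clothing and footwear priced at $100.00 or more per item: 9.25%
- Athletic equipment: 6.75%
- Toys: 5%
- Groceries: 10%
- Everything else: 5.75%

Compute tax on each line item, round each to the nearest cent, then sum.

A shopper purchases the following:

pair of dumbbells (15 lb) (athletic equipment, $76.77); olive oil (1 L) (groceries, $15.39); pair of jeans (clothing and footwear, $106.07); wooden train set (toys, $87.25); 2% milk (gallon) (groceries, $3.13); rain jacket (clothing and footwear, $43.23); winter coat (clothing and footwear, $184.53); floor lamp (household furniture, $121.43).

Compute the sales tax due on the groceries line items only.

$1.85

Olive oil (1 L) $15.39: groceries → 10% → $1.54
2% milk (gallon) $3.13: groceries → 10% → $0.31
Tax on groceries = $1.54 + $0.31 = $1.85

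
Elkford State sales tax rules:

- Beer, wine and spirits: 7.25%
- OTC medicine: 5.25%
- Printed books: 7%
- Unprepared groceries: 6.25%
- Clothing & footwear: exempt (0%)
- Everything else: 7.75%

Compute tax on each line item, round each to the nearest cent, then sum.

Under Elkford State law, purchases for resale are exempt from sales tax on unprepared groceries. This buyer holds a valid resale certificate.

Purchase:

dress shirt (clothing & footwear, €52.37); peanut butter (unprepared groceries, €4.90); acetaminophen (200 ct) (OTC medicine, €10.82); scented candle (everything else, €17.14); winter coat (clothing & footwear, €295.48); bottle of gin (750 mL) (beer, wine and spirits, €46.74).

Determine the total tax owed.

Dress shirt €52.37: clothing & footwear → 0% → €0.00
Peanut butter €4.90: unprepared groceries, buyer-exempt → 0% → €0.00
Acetaminophen (200 ct) €10.82: OTC medicine → 5.25% → €0.57
Scented candle €17.14: everything else → 7.75% → €1.33
Winter coat €295.48: clothing & footwear → 0% → €0.00
Bottle of gin (750 mL) €46.74: beer, wine and spirits → 7.25% → €3.39
Total tax = €0.57 + €1.33 + €3.39 = €5.29

€5.29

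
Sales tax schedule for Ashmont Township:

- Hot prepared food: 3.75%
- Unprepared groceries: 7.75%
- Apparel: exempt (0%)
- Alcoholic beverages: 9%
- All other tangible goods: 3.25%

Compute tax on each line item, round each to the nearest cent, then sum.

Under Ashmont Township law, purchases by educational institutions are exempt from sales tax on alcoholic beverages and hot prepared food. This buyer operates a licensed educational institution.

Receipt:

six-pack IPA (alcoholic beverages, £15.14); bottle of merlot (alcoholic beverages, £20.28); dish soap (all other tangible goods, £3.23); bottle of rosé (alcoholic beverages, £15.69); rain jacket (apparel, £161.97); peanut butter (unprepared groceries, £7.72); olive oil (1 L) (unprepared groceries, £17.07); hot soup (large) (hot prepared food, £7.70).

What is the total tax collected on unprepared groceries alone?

Peanut butter £7.72: unprepared groceries → 7.75% → £0.60
Olive oil (1 L) £17.07: unprepared groceries → 7.75% → £1.32
Tax on unprepared groceries = £0.60 + £1.32 = £1.92

£1.92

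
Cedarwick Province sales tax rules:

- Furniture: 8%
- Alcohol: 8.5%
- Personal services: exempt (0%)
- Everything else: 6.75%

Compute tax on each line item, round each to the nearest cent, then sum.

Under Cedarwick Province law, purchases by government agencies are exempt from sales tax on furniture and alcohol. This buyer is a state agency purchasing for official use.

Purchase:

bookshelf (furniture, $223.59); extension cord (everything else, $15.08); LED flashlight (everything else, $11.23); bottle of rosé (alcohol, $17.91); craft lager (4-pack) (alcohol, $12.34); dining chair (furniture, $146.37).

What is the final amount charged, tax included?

Bookshelf $223.59: furniture, buyer-exempt → 0% → $0.00
Extension cord $15.08: everything else → 6.75% → $1.02
LED flashlight $11.23: everything else → 6.75% → $0.76
Bottle of rosé $17.91: alcohol, buyer-exempt → 0% → $0.00
Craft lager (4-pack) $12.34: alcohol, buyer-exempt → 0% → $0.00
Dining chair $146.37: furniture, buyer-exempt → 0% → $0.00
Subtotal = $426.52; tax = $1.78; total due = $428.30

$428.30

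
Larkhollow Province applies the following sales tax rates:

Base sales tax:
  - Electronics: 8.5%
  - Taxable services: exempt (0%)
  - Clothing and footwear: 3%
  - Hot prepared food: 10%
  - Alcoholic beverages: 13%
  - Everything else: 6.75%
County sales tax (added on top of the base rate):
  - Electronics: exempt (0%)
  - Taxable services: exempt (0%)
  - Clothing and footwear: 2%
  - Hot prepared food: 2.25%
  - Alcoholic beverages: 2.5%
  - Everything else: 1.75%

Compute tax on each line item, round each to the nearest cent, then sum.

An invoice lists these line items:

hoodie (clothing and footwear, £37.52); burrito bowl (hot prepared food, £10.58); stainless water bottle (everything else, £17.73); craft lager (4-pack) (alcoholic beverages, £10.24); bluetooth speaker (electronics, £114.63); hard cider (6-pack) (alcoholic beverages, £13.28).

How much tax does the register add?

Hoodie £37.52: clothing and footwear → 3% + 2% county = 5% → £1.88
Burrito bowl £10.58: hot prepared food → 10% + 2.25% county = 12.25% → £1.30
Stainless water bottle £17.73: everything else → 6.75% + 1.75% county = 8.5% → £1.51
Craft lager (4-pack) £10.24: alcoholic beverages → 13% + 2.5% county = 15.5% → £1.59
Bluetooth speaker £114.63: electronics → 8.5% + 0% county = 8.5% → £9.74
Hard cider (6-pack) £13.28: alcoholic beverages → 13% + 2.5% county = 15.5% → £2.06
Total tax = £1.88 + £1.30 + £1.51 + £1.59 + £9.74 + £2.06 = £18.08

£18.08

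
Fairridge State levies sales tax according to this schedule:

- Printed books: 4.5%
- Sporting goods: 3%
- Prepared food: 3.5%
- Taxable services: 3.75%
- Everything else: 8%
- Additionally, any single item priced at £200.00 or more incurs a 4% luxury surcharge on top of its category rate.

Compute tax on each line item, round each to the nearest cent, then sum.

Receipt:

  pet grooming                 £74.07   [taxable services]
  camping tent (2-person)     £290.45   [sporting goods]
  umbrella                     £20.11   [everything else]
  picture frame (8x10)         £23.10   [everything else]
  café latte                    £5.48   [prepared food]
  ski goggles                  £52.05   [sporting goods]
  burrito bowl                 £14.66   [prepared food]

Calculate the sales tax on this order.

£28.83

Pet grooming £74.07: taxable services → 3.75% → £2.78
Camping tent (2-person) £290.45: sporting goods → 3% + 4% surcharge = 7% → £20.33
Umbrella £20.11: everything else → 8% → £1.61
Picture frame (8x10) £23.10: everything else → 8% → £1.85
Café latte £5.48: prepared food → 3.5% → £0.19
Ski goggles £52.05: sporting goods → 3% → £1.56
Burrito bowl £14.66: prepared food → 3.5% → £0.51
Total tax = £2.78 + £20.33 + £1.61 + £1.85 + £0.19 + £1.56 + £0.51 = £28.83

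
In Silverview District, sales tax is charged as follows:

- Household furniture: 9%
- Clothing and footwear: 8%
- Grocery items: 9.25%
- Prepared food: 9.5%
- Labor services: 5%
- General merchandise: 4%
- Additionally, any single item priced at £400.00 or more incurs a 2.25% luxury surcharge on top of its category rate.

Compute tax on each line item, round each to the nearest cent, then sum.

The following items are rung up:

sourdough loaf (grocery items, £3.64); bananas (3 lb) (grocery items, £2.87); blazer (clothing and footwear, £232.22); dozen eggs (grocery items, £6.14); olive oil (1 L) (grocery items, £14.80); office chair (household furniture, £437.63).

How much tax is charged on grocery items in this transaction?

Sourdough loaf £3.64: grocery items → 9.25% → £0.34
Bananas (3 lb) £2.87: grocery items → 9.25% → £0.27
Dozen eggs £6.14: grocery items → 9.25% → £0.57
Olive oil (1 L) £14.80: grocery items → 9.25% → £1.37
Tax on grocery items = £0.34 + £0.27 + £0.57 + £1.37 = £2.55

£2.55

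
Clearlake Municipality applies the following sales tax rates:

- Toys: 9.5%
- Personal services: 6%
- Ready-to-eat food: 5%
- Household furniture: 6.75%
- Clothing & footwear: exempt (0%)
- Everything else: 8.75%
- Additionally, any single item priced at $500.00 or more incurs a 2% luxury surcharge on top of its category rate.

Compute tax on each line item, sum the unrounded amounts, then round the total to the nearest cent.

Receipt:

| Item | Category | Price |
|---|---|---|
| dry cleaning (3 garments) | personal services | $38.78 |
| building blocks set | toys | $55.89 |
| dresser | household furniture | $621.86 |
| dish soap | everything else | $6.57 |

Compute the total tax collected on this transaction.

$62.62

Dry cleaning (3 garments) $38.78: personal services → 6% → $2.3268
Building blocks set $55.89: toys → 9.5% → $5.30955
Dresser $621.86: household furniture → 6.75% + 2% surcharge = 8.75% → $54.41275
Dish soap $6.57: everything else → 8.75% → $0.574875
Unrounded tax sum = $62.623975 → $62.62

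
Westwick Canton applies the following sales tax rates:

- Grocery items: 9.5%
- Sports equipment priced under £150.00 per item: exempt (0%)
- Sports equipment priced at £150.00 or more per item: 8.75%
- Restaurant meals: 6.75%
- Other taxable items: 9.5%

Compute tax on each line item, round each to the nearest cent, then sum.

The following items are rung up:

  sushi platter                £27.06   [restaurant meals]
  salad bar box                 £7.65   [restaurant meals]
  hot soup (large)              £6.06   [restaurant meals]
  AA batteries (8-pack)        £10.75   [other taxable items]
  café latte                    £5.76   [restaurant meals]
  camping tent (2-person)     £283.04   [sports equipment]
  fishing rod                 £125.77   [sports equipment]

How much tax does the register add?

Sushi platter £27.06: restaurant meals → 6.75% → £1.83
Salad bar box £7.65: restaurant meals → 6.75% → £0.52
Hot soup (large) £6.06: restaurant meals → 6.75% → £0.41
AA batteries (8-pack) £10.75: other taxable items → 9.5% → £1.02
Café latte £5.76: restaurant meals → 6.75% → £0.39
Camping tent (2-person) £283.04: sports equipment, £150.00 or more → 8.75% → £24.77
Fishing rod £125.77: sports equipment, under £150.00 → 0% → £0.00
Total tax = £1.83 + £0.52 + £0.41 + £1.02 + £0.39 + £24.77 = £28.94

£28.94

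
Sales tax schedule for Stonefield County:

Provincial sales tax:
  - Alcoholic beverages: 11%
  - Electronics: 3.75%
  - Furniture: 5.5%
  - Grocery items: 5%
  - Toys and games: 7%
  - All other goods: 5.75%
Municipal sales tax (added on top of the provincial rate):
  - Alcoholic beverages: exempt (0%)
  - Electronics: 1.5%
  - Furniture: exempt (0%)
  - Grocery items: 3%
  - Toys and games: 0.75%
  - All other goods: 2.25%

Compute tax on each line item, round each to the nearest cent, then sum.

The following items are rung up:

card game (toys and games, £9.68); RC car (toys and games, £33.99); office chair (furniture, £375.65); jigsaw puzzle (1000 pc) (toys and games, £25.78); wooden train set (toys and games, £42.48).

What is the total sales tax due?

£29.33

Card game £9.68: toys and games → 7% + 0.75% municipal = 7.75% → £0.75
RC car £33.99: toys and games → 7% + 0.75% municipal = 7.75% → £2.63
Office chair £375.65: furniture → 5.5% + 0% municipal = 5.5% → £20.66
Jigsaw puzzle (1000 pc) £25.78: toys and games → 7% + 0.75% municipal = 7.75% → £2.00
Wooden train set £42.48: toys and games → 7% + 0.75% municipal = 7.75% → £3.29
Total tax = £0.75 + £2.63 + £20.66 + £2.00 + £3.29 = £29.33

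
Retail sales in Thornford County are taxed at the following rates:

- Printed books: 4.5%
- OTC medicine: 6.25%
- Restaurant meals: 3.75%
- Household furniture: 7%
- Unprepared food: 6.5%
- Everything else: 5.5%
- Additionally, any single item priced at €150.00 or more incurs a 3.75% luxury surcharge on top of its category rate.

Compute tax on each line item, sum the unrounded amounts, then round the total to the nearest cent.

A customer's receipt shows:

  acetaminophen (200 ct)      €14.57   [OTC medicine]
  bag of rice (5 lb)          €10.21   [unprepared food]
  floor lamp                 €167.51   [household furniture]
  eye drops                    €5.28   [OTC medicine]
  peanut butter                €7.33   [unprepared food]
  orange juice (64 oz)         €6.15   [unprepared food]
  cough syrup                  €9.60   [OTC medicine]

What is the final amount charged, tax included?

€242.04

Acetaminophen (200 ct) €14.57: OTC medicine → 6.25% → €0.910625
Bag of rice (5 lb) €10.21: unprepared food → 6.5% → €0.66365
Floor lamp €167.51: household furniture → 7% + 3.75% surcharge = 10.75% → €18.007325
Eye drops €5.28: OTC medicine → 6.25% → €0.33
Peanut butter €7.33: unprepared food → 6.5% → €0.47645
Orange juice (64 oz) €6.15: unprepared food → 6.5% → €0.39975
Cough syrup €9.60: OTC medicine → 6.25% → €0.60
Subtotal = €220.65; unrounded tax = €21.3878 → €21.39; total due = €242.04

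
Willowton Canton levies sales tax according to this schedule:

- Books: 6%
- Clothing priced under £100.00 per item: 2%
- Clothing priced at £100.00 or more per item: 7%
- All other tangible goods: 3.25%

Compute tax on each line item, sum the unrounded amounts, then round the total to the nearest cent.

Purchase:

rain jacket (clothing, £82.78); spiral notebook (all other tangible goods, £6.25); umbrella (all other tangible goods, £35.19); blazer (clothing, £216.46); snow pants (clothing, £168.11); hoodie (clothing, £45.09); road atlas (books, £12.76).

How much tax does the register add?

£31.59

Rain jacket £82.78: clothing, under £100.00 → 2% → £1.6556
Spiral notebook £6.25: all other tangible goods → 3.25% → £0.203125
Umbrella £35.19: all other tangible goods → 3.25% → £1.143675
Blazer £216.46: clothing, £100.00 or more → 7% → £15.1522
Snow pants £168.11: clothing, £100.00 or more → 7% → £11.7677
Hoodie £45.09: clothing, under £100.00 → 2% → £0.9018
Road atlas £12.76: books → 6% → £0.7656
Unrounded tax sum = £31.5897 → £31.59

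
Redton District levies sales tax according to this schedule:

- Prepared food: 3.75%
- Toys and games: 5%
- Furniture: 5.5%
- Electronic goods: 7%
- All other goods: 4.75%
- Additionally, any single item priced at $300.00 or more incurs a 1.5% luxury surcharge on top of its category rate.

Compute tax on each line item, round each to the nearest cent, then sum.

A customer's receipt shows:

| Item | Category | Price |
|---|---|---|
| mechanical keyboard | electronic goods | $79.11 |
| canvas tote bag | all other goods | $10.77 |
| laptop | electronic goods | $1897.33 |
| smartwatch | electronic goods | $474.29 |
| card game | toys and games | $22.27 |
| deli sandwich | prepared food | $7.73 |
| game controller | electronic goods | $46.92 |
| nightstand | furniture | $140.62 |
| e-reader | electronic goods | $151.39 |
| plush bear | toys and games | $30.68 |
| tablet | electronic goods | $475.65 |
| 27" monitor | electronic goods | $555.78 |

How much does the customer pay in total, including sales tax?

Mechanical keyboard $79.11: electronic goods → 7% → $5.54
Canvas tote bag $10.77: all other goods → 4.75% → $0.51
Laptop $1897.33: electronic goods → 7% + 1.5% surcharge = 8.5% → $161.27
Smartwatch $474.29: electronic goods → 7% + 1.5% surcharge = 8.5% → $40.31
Card game $22.27: toys and games → 5% → $1.11
Deli sandwich $7.73: prepared food → 3.75% → $0.29
Game controller $46.92: electronic goods → 7% → $3.28
Nightstand $140.62: furniture → 5.5% → $7.73
E-reader $151.39: electronic goods → 7% → $10.60
Plush bear $30.68: toys and games → 5% → $1.53
Tablet $475.65: electronic goods → 7% + 1.5% surcharge = 8.5% → $40.43
27" monitor $555.78: electronic goods → 7% + 1.5% surcharge = 8.5% → $47.24
Subtotal = $3892.54; tax = $319.84; total due = $4212.38

$4212.38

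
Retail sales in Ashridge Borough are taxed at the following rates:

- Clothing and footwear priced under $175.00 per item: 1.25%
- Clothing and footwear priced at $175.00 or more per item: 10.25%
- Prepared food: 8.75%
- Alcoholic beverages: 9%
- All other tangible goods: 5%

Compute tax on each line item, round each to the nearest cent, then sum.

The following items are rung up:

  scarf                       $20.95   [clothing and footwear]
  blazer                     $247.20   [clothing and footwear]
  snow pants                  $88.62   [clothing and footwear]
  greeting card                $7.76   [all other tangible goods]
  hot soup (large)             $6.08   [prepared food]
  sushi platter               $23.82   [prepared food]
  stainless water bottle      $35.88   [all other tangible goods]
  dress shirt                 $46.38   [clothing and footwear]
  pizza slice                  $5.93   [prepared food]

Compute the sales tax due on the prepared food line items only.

$3.13

Hot soup (large) $6.08: prepared food → 8.75% → $0.53
Sushi platter $23.82: prepared food → 8.75% → $2.08
Pizza slice $5.93: prepared food → 8.75% → $0.52
Tax on prepared food = $0.53 + $2.08 + $0.52 = $3.13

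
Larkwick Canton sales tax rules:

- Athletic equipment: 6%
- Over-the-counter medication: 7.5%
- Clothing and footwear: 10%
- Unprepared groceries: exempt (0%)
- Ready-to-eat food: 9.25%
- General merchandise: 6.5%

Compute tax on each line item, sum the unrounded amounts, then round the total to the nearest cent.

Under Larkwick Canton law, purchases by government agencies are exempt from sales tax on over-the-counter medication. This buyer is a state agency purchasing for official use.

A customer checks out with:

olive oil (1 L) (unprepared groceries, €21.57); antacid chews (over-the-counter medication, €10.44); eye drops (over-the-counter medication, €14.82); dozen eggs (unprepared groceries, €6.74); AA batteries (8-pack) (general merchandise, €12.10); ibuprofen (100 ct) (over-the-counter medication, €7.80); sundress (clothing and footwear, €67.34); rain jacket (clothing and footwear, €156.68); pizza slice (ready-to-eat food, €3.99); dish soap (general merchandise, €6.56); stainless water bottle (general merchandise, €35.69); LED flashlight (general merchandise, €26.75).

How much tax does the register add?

€28.04

Olive oil (1 L) €21.57: unprepared groceries → 0% → €0.00
Antacid chews €10.44: over-the-counter medication, buyer-exempt → 0% → €0.00
Eye drops €14.82: over-the-counter medication, buyer-exempt → 0% → €0.00
Dozen eggs €6.74: unprepared groceries → 0% → €0.00
AA batteries (8-pack) €12.10: general merchandise → 6.5% → €0.7865
Ibuprofen (100 ct) €7.80: over-the-counter medication, buyer-exempt → 0% → €0.00
Sundress €67.34: clothing and footwear → 10% → €6.734
Rain jacket €156.68: clothing and footwear → 10% → €15.668
Pizza slice €3.99: ready-to-eat food → 9.25% → €0.369075
Dish soap €6.56: general merchandise → 6.5% → €0.4264
Stainless water bottle €35.69: general merchandise → 6.5% → €2.31985
LED flashlight €26.75: general merchandise → 6.5% → €1.73875
Unrounded tax sum = €28.042575 → €28.04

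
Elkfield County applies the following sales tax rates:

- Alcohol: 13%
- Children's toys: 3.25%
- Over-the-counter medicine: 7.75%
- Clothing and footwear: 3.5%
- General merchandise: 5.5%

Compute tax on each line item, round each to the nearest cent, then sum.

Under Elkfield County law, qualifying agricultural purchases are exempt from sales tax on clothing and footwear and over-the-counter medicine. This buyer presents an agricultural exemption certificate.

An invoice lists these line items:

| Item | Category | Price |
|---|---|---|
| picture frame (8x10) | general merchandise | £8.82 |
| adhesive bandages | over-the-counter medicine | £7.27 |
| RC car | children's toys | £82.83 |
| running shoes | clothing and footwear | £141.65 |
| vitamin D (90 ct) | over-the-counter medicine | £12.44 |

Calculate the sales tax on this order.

Picture frame (8x10) £8.82: general merchandise → 5.5% → £0.49
Adhesive bandages £7.27: over-the-counter medicine, buyer-exempt → 0% → £0.00
RC car £82.83: children's toys → 3.25% → £2.69
Running shoes £141.65: clothing and footwear, buyer-exempt → 0% → £0.00
Vitamin D (90 ct) £12.44: over-the-counter medicine, buyer-exempt → 0% → £0.00
Total tax = £0.49 + £2.69 = £3.18

£3.18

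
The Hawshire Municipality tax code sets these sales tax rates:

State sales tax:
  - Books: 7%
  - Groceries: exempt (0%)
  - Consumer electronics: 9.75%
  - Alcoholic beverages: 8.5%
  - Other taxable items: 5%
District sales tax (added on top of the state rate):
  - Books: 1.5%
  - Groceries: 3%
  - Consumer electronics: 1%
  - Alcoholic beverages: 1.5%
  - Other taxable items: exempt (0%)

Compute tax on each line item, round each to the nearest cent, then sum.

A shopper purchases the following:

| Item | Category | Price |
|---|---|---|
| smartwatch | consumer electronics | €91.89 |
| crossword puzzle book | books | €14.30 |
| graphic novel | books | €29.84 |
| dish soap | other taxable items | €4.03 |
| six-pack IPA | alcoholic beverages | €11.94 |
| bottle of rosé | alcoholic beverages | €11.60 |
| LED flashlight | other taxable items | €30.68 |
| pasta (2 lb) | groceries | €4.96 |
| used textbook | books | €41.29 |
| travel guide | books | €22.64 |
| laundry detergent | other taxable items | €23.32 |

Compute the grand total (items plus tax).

€310.96

Smartwatch €91.89: consumer electronics → 9.75% + 1% district = 10.75% → €9.88
Crossword puzzle book €14.30: books → 7% + 1.5% district = 8.5% → €1.22
Graphic novel €29.84: books → 7% + 1.5% district = 8.5% → €2.54
Dish soap €4.03: other taxable items → 5% + 0% district = 5% → €0.20
Six-pack IPA €11.94: alcoholic beverages → 8.5% + 1.5% district = 10% → €1.19
Bottle of rosé €11.60: alcoholic beverages → 8.5% + 1.5% district = 10% → €1.16
LED flashlight €30.68: other taxable items → 5% + 0% district = 5% → €1.53
Pasta (2 lb) €4.96: groceries → 0% + 3% district = 3% → €0.15
Used textbook €41.29: books → 7% + 1.5% district = 8.5% → €3.51
Travel guide €22.64: books → 7% + 1.5% district = 8.5% → €1.92
Laundry detergent €23.32: other taxable items → 5% + 0% district = 5% → €1.17
Subtotal = €286.49; tax = €24.47; total due = €310.96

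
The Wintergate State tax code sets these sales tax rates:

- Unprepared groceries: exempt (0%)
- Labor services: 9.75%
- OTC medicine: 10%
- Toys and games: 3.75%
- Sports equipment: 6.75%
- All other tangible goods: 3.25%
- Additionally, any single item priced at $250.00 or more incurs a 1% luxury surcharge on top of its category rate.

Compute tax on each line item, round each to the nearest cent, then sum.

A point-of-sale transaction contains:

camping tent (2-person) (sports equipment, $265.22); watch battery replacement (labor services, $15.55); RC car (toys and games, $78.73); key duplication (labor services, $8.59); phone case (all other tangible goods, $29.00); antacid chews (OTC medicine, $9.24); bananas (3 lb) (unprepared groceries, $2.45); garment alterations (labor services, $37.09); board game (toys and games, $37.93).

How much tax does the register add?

Camping tent (2-person) $265.22: sports equipment → 6.75% + 1% surcharge = 7.75% → $20.55
Watch battery replacement $15.55: labor services → 9.75% → $1.52
RC car $78.73: toys and games → 3.75% → $2.95
Key duplication $8.59: labor services → 9.75% → $0.84
Phone case $29.00: all other tangible goods → 3.25% → $0.94
Antacid chews $9.24: OTC medicine → 10% → $0.92
Bananas (3 lb) $2.45: unprepared groceries → 0% → $0.00
Garment alterations $37.09: labor services → 9.75% → $3.62
Board game $37.93: toys and games → 3.75% → $1.42
Total tax = $20.55 + $1.52 + $2.95 + $0.84 + $0.94 + $0.92 + $3.62 + $1.42 = $32.76

$32.76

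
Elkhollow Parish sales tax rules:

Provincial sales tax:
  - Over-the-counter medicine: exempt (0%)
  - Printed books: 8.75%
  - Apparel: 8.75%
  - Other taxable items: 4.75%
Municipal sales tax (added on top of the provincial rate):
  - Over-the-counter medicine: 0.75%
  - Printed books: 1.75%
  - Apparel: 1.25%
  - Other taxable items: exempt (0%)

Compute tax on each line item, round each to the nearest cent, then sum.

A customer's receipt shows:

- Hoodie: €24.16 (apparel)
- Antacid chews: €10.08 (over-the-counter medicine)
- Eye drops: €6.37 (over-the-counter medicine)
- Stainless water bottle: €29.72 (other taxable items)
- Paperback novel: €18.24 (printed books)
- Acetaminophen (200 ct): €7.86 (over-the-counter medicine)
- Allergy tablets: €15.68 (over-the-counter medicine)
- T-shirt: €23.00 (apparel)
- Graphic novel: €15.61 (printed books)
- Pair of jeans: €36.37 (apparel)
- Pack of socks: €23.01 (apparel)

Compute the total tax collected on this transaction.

Hoodie €24.16: apparel → 8.75% + 1.25% municipal = 10% → €2.42
Antacid chews €10.08: over-the-counter medicine → 0% + 0.75% municipal = 0.75% → €0.08
Eye drops €6.37: over-the-counter medicine → 0% + 0.75% municipal = 0.75% → €0.05
Stainless water bottle €29.72: other taxable items → 4.75% + 0% municipal = 4.75% → €1.41
Paperback novel €18.24: printed books → 8.75% + 1.75% municipal = 10.5% → €1.92
Acetaminophen (200 ct) €7.86: over-the-counter medicine → 0% + 0.75% municipal = 0.75% → €0.06
Allergy tablets €15.68: over-the-counter medicine → 0% + 0.75% municipal = 0.75% → €0.12
T-shirt €23.00: apparel → 8.75% + 1.25% municipal = 10% → €2.30
Graphic novel €15.61: printed books → 8.75% + 1.75% municipal = 10.5% → €1.64
Pair of jeans €36.37: apparel → 8.75% + 1.25% municipal = 10% → €3.64
Pack of socks €23.01: apparel → 8.75% + 1.25% municipal = 10% → €2.30
Total tax = €2.42 + €0.08 + €0.05 + €1.41 + €1.92 + €0.06 + €0.12 + €2.30 + €1.64 + €3.64 + €2.30 = €15.94

€15.94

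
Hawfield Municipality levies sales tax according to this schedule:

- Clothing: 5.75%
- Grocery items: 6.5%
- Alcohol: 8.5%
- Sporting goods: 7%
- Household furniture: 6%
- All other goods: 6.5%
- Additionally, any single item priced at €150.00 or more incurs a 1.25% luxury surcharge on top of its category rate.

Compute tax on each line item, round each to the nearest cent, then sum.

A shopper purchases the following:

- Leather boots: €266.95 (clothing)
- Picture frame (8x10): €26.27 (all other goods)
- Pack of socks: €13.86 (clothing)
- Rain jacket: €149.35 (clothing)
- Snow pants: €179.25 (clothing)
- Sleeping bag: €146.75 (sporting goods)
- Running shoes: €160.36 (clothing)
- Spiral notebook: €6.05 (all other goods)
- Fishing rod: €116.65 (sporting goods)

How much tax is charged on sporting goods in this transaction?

Sleeping bag €146.75: sporting goods → 7% → €10.27
Fishing rod €116.65: sporting goods → 7% → €8.17
Tax on sporting goods = €10.27 + €8.17 = €18.44

€18.44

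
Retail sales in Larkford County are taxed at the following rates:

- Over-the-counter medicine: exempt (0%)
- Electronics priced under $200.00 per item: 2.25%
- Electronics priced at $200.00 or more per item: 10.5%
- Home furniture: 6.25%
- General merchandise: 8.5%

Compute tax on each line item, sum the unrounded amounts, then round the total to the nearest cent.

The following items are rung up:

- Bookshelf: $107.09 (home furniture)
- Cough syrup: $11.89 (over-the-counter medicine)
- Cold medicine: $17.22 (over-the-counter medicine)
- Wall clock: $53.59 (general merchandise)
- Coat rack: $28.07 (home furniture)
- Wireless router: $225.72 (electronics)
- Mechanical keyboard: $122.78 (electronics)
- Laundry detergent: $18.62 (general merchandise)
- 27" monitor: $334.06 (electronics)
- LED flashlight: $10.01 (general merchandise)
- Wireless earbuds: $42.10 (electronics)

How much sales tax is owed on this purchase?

$77.92

Bookshelf $107.09: home furniture → 6.25% → $6.693125
Cough syrup $11.89: over-the-counter medicine → 0% → $0.00
Cold medicine $17.22: over-the-counter medicine → 0% → $0.00
Wall clock $53.59: general merchandise → 8.5% → $4.55515
Coat rack $28.07: home furniture → 6.25% → $1.754375
Wireless router $225.72: electronics, $200.00 or more → 10.5% → $23.7006
Mechanical keyboard $122.78: electronics, under $200.00 → 2.25% → $2.76255
Laundry detergent $18.62: general merchandise → 8.5% → $1.5827
27" monitor $334.06: electronics, $200.00 or more → 10.5% → $35.0763
LED flashlight $10.01: general merchandise → 8.5% → $0.85085
Wireless earbuds $42.10: electronics, under $200.00 → 2.25% → $0.94725
Unrounded tax sum = $77.9229 → $77.92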